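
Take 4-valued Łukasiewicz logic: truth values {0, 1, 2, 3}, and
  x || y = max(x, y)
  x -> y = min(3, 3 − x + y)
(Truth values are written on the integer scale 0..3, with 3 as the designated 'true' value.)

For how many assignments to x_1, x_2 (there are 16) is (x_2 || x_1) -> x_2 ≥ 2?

x_1 = 0, x_2 = 0 ↦ 3  ≥
x_1 = 0, x_2 = 1 ↦ 3  ≥
x_1 = 0, x_2 = 2 ↦ 3  ≥
x_1 = 0, x_2 = 3 ↦ 3  ≥
x_1 = 1, x_2 = 0 ↦ 2  ≥
x_1 = 1, x_2 = 1 ↦ 3  ≥
x_1 = 1, x_2 = 2 ↦ 3  ≥
x_1 = 1, x_2 = 3 ↦ 3  ≥
x_1 = 2, x_2 = 0 ↦ 1  <
x_1 = 2, x_2 = 1 ↦ 2  ≥
x_1 = 2, x_2 = 2 ↦ 3  ≥
x_1 = 2, x_2 = 3 ↦ 3  ≥
x_1 = 3, x_2 = 0 ↦ 0  <
x_1 = 3, x_2 = 1 ↦ 1  <
x_1 = 3, x_2 = 2 ↦ 2  ≥
x_1 = 3, x_2 = 3 ↦ 3  ≥
So 13 of the 16 assignments meet the threshold.

13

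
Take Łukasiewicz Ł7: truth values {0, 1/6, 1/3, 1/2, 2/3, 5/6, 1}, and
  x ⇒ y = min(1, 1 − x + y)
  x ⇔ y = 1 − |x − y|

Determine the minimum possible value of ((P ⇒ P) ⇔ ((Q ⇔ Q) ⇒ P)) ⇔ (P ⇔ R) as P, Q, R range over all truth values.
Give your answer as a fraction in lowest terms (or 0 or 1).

Take P = 0, Q = 0, R = 0:
P ⇒ P = 0 ⇒ 0 = 1
Q ⇔ Q = 0 ⇔ 0 = 1
(Q ⇔ Q) ⇒ P = 1 ⇒ 0 = 0
(P ⇒ P) ⇔ ((Q ⇔ Q) ⇒ P) = 1 ⇔ 0 = 0
P ⇔ R = 0 ⇔ 0 = 1
((P ⇒ P) ⇔ ((Q ⇔ Q) ⇒ P)) ⇔ (P ⇔ R) = 0 ⇔ 1 = 0
No assignment yields a value below 0, so this is the minimum.

0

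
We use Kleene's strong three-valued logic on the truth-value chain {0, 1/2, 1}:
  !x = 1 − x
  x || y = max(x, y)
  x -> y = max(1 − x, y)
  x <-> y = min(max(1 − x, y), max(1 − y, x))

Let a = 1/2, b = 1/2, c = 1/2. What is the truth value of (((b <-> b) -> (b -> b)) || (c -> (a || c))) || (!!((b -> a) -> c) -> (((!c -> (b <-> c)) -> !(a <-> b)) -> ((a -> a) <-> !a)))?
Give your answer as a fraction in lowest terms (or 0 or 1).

b <-> b = 1/2 <-> 1/2 = 1/2
b -> b = 1/2 -> 1/2 = 1/2
(b <-> b) -> (b -> b) = 1/2 -> 1/2 = 1/2
a || c = 1/2 || 1/2 = 1/2
c -> (a || c) = 1/2 -> 1/2 = 1/2
((b <-> b) -> (b -> b)) || (c -> (a || c)) = 1/2 || 1/2 = 1/2
b -> a = 1/2 -> 1/2 = 1/2
(b -> a) -> c = 1/2 -> 1/2 = 1/2
!((b -> a) -> c) = !1/2 = 1/2
!!((b -> a) -> c) = !1/2 = 1/2
!c = !1/2 = 1/2
b <-> c = 1/2 <-> 1/2 = 1/2
!c -> (b <-> c) = 1/2 -> 1/2 = 1/2
a <-> b = 1/2 <-> 1/2 = 1/2
!(a <-> b) = !1/2 = 1/2
(!c -> (b <-> c)) -> !(a <-> b) = 1/2 -> 1/2 = 1/2
a -> a = 1/2 -> 1/2 = 1/2
!a = !1/2 = 1/2
(a -> a) <-> !a = 1/2 <-> 1/2 = 1/2
((!c -> (b <-> c)) -> !(a <-> b)) -> ((a -> a) <-> !a) = 1/2 -> 1/2 = 1/2
!!((b -> a) -> c) -> (((!c -> (b <-> c)) -> !(a <-> b)) -> ((a -> a) <-> !a)) = 1/2 -> 1/2 = 1/2
(((b <-> b) -> (b -> b)) || (c -> (a || c))) || (!!((b -> a) -> c) -> (((!c -> (b <-> c)) -> !(a <-> b)) -> ((a -> a) <-> !a))) = 1/2 || 1/2 = 1/2

1/2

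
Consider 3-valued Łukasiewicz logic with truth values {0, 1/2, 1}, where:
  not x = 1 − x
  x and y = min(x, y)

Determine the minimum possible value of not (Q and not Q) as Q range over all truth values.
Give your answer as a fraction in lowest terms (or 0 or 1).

1/2

Take Q = 1/2:
not Q = not 1/2 = 1/2
Q and not Q = 1/2 and 1/2 = 1/2
not (Q and not Q) = not 1/2 = 1/2
No assignment yields a value below 1/2, so this is the minimum.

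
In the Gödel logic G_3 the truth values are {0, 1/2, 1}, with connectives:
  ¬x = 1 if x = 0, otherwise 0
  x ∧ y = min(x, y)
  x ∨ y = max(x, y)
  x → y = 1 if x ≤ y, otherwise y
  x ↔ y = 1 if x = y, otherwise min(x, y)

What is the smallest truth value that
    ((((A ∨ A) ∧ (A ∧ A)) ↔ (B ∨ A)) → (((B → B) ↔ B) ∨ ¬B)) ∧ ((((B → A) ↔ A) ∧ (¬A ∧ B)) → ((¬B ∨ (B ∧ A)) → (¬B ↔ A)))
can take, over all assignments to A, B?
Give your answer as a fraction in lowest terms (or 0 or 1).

1/2

Take A = 1/2, B = 1/2:
A ∨ A = 1/2 ∨ 1/2 = 1/2
A ∧ A = 1/2 ∧ 1/2 = 1/2
(A ∨ A) ∧ (A ∧ A) = 1/2 ∧ 1/2 = 1/2
B ∨ A = 1/2 ∨ 1/2 = 1/2
((A ∨ A) ∧ (A ∧ A)) ↔ (B ∨ A) = 1/2 ↔ 1/2 = 1
B → B = 1/2 → 1/2 = 1
(B → B) ↔ B = 1 ↔ 1/2 = 1/2
¬B = ¬1/2 = 0
((B → B) ↔ B) ∨ ¬B = 1/2 ∨ 0 = 1/2
(((A ∨ A) ∧ (A ∧ A)) ↔ (B ∨ A)) → (((B → B) ↔ B) ∨ ¬B) = 1 → 1/2 = 1/2
B → A = 1/2 → 1/2 = 1
(B → A) ↔ A = 1 ↔ 1/2 = 1/2
¬A = ¬1/2 = 0
¬A ∧ B = 0 ∧ 1/2 = 0
((B → A) ↔ A) ∧ (¬A ∧ B) = 1/2 ∧ 0 = 0
¬B = ¬1/2 = 0
B ∧ A = 1/2 ∧ 1/2 = 1/2
¬B ∨ (B ∧ A) = 0 ∨ 1/2 = 1/2
¬B = ¬1/2 = 0
¬B ↔ A = 0 ↔ 1/2 = 0
(¬B ∨ (B ∧ A)) → (¬B ↔ A) = 1/2 → 0 = 0
(((B → A) ↔ A) ∧ (¬A ∧ B)) → ((¬B ∨ (B ∧ A)) → (¬B ↔ A)) = 0 → 0 = 1
((((A ∨ A) ∧ (A ∧ A)) ↔ (B ∨ A)) → (((B → B) ↔ B) ∨ ¬B)) ∧ ((((B → A) ↔ A) ∧ (¬A ∧ B)) → ((¬B ∨ (B ∧ A)) → (¬B ↔ A))) = 1/2 ∧ 1 = 1/2
No assignment yields a value below 1/2, so this is the minimum.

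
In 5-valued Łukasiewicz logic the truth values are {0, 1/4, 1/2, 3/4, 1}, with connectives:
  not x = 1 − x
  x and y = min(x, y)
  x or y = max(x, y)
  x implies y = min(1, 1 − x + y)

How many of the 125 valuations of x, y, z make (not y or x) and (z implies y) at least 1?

19

value 1: 19 assignments (counts)
value 3/4: 34 assignments
value 1/2: 37 assignments
value 1/4: 25 assignments
value 0: 10 assignments
So 19 of the 125 assignments meet the threshold.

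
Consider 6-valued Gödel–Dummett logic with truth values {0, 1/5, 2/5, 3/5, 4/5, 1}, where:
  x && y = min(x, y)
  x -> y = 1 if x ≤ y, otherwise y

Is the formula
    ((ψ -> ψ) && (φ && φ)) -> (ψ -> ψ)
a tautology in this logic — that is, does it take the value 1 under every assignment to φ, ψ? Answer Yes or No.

Yes

At φ = 1, ψ = 2/5, for instance:
ψ -> ψ = 2/5 -> 2/5 = 1
φ && φ = 1 && 1 = 1
(ψ -> ψ) && (φ && φ) = 1 && 1 = 1
((ψ -> ψ) && (φ && φ)) -> (ψ -> ψ) = 1 -> 1 = 1
and checking the remaining 35 assignments likewise gives ≥ 1 in every case.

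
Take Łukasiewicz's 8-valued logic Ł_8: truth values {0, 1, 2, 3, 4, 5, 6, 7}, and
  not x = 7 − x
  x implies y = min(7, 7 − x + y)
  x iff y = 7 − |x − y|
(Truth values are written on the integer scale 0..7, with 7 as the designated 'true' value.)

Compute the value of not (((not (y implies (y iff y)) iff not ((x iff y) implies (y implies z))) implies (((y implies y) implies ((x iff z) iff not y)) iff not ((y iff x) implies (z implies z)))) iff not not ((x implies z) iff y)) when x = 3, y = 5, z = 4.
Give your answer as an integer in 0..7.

1

y iff y = 5 iff 5 = 7
y implies (y iff y) = 5 implies 7 = 7
not (y implies (y iff y)) = not 7 = 0
x iff y = 3 iff 5 = 5
y implies z = 5 implies 4 = 6
(x iff y) implies (y implies z) = 5 implies 6 = 7
not ((x iff y) implies (y implies z)) = not 7 = 0
not (y implies (y iff y)) iff not ((x iff y) implies (y implies z)) = 0 iff 0 = 7
y implies y = 5 implies 5 = 7
x iff z = 3 iff 4 = 6
not y = not 5 = 2
(x iff z) iff not y = 6 iff 2 = 3
(y implies y) implies ((x iff z) iff not y) = 7 implies 3 = 3
y iff x = 5 iff 3 = 5
z implies z = 4 implies 4 = 7
(y iff x) implies (z implies z) = 5 implies 7 = 7
not ((y iff x) implies (z implies z)) = not 7 = 0
((y implies y) implies ((x iff z) iff not y)) iff not ((y iff x) implies (z implies z)) = 3 iff 0 = 4
(not (y implies (y iff y)) iff not ((x iff y) implies (y implies z))) implies (((y implies y) implies ((x iff z) iff not y)) iff not ((y iff x) implies (z implies z))) = 7 implies 4 = 4
x implies z = 3 implies 4 = 7
(x implies z) iff y = 7 iff 5 = 5
not ((x implies z) iff y) = not 5 = 2
not not ((x implies z) iff y) = not 2 = 5
((not (y implies (y iff y)) iff not ((x iff y) implies (y implies z))) implies (((y implies y) implies ((x iff z) iff not y)) iff not ((y iff x) implies (z implies z)))) iff not not ((x implies z) iff y) = 4 iff 5 = 6
not (((not (y implies (y iff y)) iff not ((x iff y) implies (y implies z))) implies (((y implies y) implies ((x iff z) iff not y)) iff not ((y iff x) implies (z implies z)))) iff not not ((x implies z) iff y)) = not 6 = 1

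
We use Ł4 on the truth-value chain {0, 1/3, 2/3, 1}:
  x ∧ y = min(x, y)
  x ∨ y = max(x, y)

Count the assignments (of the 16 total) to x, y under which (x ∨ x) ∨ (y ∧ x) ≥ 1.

x = 0, y = 0 ↦ 0  <
x = 0, y = 1/3 ↦ 0  <
x = 0, y = 2/3 ↦ 0  <
x = 0, y = 1 ↦ 0  <
x = 1/3, y = 0 ↦ 1/3  <
x = 1/3, y = 1/3 ↦ 1/3  <
x = 1/3, y = 2/3 ↦ 1/3  <
x = 1/3, y = 1 ↦ 1/3  <
x = 2/3, y = 0 ↦ 2/3  <
x = 2/3, y = 1/3 ↦ 2/3  <
x = 2/3, y = 2/3 ↦ 2/3  <
x = 2/3, y = 1 ↦ 2/3  <
x = 1, y = 0 ↦ 1  ≥
x = 1, y = 1/3 ↦ 1  ≥
x = 1, y = 2/3 ↦ 1  ≥
x = 1, y = 1 ↦ 1  ≥
So 4 of the 16 assignments meet the threshold.

4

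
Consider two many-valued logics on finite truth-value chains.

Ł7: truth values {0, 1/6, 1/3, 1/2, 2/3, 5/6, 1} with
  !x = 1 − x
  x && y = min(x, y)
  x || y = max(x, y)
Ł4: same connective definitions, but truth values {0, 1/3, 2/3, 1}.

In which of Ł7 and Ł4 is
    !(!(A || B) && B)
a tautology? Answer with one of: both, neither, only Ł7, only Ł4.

neither

In Ł7: at A = 0, B = 1/6 the value is 5/6 — not a tautology.
In Ł4: at A = 0, B = 1/3 the value is 2/3 — not a tautology.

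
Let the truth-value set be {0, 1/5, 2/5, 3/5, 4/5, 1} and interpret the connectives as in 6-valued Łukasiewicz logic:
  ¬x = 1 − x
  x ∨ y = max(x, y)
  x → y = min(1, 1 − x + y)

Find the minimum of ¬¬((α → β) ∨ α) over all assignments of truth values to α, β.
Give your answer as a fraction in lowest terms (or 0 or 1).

3/5

Take α = 2/5, β = 0:
α → β = 2/5 → 0 = 3/5
(α → β) ∨ α = 3/5 ∨ 2/5 = 3/5
¬((α → β) ∨ α) = ¬3/5 = 2/5
¬¬((α → β) ∨ α) = ¬2/5 = 3/5
No assignment yields a value below 3/5, so this is the minimum.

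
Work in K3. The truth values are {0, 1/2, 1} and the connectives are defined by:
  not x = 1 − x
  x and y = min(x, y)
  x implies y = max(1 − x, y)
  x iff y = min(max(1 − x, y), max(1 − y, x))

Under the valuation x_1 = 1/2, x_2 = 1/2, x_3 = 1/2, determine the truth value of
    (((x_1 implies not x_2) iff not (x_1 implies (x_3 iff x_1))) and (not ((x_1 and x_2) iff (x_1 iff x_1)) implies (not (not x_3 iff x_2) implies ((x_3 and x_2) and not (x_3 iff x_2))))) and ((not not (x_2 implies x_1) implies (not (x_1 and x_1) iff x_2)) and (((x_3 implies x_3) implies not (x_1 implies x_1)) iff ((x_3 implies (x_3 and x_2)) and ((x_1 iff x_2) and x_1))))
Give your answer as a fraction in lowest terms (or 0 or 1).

1/2

not x_2 = not 1/2 = 1/2
x_1 implies not x_2 = 1/2 implies 1/2 = 1/2
x_3 iff x_1 = 1/2 iff 1/2 = 1/2
x_1 implies (x_3 iff x_1) = 1/2 implies 1/2 = 1/2
not (x_1 implies (x_3 iff x_1)) = not 1/2 = 1/2
(x_1 implies not x_2) iff not (x_1 implies (x_3 iff x_1)) = 1/2 iff 1/2 = 1/2
x_1 and x_2 = 1/2 and 1/2 = 1/2
x_1 iff x_1 = 1/2 iff 1/2 = 1/2
(x_1 and x_2) iff (x_1 iff x_1) = 1/2 iff 1/2 = 1/2
not ((x_1 and x_2) iff (x_1 iff x_1)) = not 1/2 = 1/2
not x_3 = not 1/2 = 1/2
not x_3 iff x_2 = 1/2 iff 1/2 = 1/2
not (not x_3 iff x_2) = not 1/2 = 1/2
x_3 and x_2 = 1/2 and 1/2 = 1/2
x_3 iff x_2 = 1/2 iff 1/2 = 1/2
not (x_3 iff x_2) = not 1/2 = 1/2
(x_3 and x_2) and not (x_3 iff x_2) = 1/2 and 1/2 = 1/2
not (not x_3 iff x_2) implies ((x_3 and x_2) and not (x_3 iff x_2)) = 1/2 implies 1/2 = 1/2
not ((x_1 and x_2) iff (x_1 iff x_1)) implies (not (not x_3 iff x_2) implies ((x_3 and x_2) and not (x_3 iff x_2))) = 1/2 implies 1/2 = 1/2
((x_1 implies not x_2) iff not (x_1 implies (x_3 iff x_1))) and (not ((x_1 and x_2) iff (x_1 iff x_1)) implies (not (not x_3 iff x_2) implies ((x_3 and x_2) and not (x_3 iff x_2)))) = 1/2 and 1/2 = 1/2
x_2 implies x_1 = 1/2 implies 1/2 = 1/2
not (x_2 implies x_1) = not 1/2 = 1/2
not not (x_2 implies x_1) = not 1/2 = 1/2
x_1 and x_1 = 1/2 and 1/2 = 1/2
not (x_1 and x_1) = not 1/2 = 1/2
not (x_1 and x_1) iff x_2 = 1/2 iff 1/2 = 1/2
not not (x_2 implies x_1) implies (not (x_1 and x_1) iff x_2) = 1/2 implies 1/2 = 1/2
x_3 implies x_3 = 1/2 implies 1/2 = 1/2
x_1 implies x_1 = 1/2 implies 1/2 = 1/2
not (x_1 implies x_1) = not 1/2 = 1/2
(x_3 implies x_3) implies not (x_1 implies x_1) = 1/2 implies 1/2 = 1/2
x_3 and x_2 = 1/2 and 1/2 = 1/2
x_3 implies (x_3 and x_2) = 1/2 implies 1/2 = 1/2
x_1 iff x_2 = 1/2 iff 1/2 = 1/2
(x_1 iff x_2) and x_1 = 1/2 and 1/2 = 1/2
(x_3 implies (x_3 and x_2)) and ((x_1 iff x_2) and x_1) = 1/2 and 1/2 = 1/2
((x_3 implies x_3) implies not (x_1 implies x_1)) iff ((x_3 implies (x_3 and x_2)) and ((x_1 iff x_2) and x_1)) = 1/2 iff 1/2 = 1/2
(not not (x_2 implies x_1) implies (not (x_1 and x_1) iff x_2)) and (((x_3 implies x_3) implies not (x_1 implies x_1)) iff ((x_3 implies (x_3 and x_2)) and ((x_1 iff x_2) and x_1))) = 1/2 and 1/2 = 1/2
(((x_1 implies not x_2) iff not (x_1 implies (x_3 iff x_1))) and (not ((x_1 and x_2) iff (x_1 iff x_1)) implies (not (not x_3 iff x_2) implies ((x_3 and x_2) and not (x_3 iff x_2))))) and ((not not (x_2 implies x_1) implies (not (x_1 and x_1) iff x_2)) and (((x_3 implies x_3) implies not (x_1 implies x_1)) iff ((x_3 implies (x_3 and x_2)) and ((x_1 iff x_2) and x_1)))) = 1/2 and 1/2 = 1/2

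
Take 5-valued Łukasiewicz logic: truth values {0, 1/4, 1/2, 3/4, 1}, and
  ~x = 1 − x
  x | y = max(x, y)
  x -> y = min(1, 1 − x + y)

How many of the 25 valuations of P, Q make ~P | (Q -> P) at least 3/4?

value 1: 19 assignments (counts)
value 3/4: 5 assignments (counts)
value 1/2: 1 assignment
So 24 of the 25 assignments meet the threshold.

24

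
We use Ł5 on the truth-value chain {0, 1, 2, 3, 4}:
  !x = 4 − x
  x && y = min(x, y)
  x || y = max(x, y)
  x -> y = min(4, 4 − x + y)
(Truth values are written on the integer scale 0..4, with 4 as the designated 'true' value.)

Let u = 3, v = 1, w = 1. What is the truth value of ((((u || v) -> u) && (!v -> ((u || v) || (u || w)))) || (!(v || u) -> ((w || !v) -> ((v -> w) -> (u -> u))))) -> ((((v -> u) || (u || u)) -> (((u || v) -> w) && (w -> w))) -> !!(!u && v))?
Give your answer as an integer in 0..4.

3

u || v = 3 || 1 = 3
(u || v) -> u = 3 -> 3 = 4
!v = !1 = 3
u || v = 3 || 1 = 3
u || w = 3 || 1 = 3
(u || v) || (u || w) = 3 || 3 = 3
!v -> ((u || v) || (u || w)) = 3 -> 3 = 4
((u || v) -> u) && (!v -> ((u || v) || (u || w))) = 4 && 4 = 4
v || u = 1 || 3 = 3
!(v || u) = !3 = 1
!v = !1 = 3
w || !v = 1 || 3 = 3
v -> w = 1 -> 1 = 4
u -> u = 3 -> 3 = 4
(v -> w) -> (u -> u) = 4 -> 4 = 4
(w || !v) -> ((v -> w) -> (u -> u)) = 3 -> 4 = 4
!(v || u) -> ((w || !v) -> ((v -> w) -> (u -> u))) = 1 -> 4 = 4
(((u || v) -> u) && (!v -> ((u || v) || (u || w)))) || (!(v || u) -> ((w || !v) -> ((v -> w) -> (u -> u)))) = 4 || 4 = 4
v -> u = 1 -> 3 = 4
u || u = 3 || 3 = 3
(v -> u) || (u || u) = 4 || 3 = 4
u || v = 3 || 1 = 3
(u || v) -> w = 3 -> 1 = 2
w -> w = 1 -> 1 = 4
((u || v) -> w) && (w -> w) = 2 && 4 = 2
((v -> u) || (u || u)) -> (((u || v) -> w) && (w -> w)) = 4 -> 2 = 2
!u = !3 = 1
!u && v = 1 && 1 = 1
!(!u && v) = !1 = 3
!!(!u && v) = !3 = 1
(((v -> u) || (u || u)) -> (((u || v) -> w) && (w -> w))) -> !!(!u && v) = 2 -> 1 = 3
((((u || v) -> u) && (!v -> ((u || v) || (u || w)))) || (!(v || u) -> ((w || !v) -> ((v -> w) -> (u -> u))))) -> ((((v -> u) || (u || u)) -> (((u || v) -> w) && (w -> w))) -> !!(!u && v)) = 4 -> 3 = 3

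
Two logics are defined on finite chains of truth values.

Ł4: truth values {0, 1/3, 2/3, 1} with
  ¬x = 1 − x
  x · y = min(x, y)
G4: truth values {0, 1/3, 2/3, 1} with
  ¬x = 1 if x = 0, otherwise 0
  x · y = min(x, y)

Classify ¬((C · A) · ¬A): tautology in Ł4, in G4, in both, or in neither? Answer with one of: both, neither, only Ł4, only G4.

only G4

In Ł4: at A = 1/3, C = 1/3 the value is 2/3 — not a tautology.
In G4: every assignment gives 1 — tautology.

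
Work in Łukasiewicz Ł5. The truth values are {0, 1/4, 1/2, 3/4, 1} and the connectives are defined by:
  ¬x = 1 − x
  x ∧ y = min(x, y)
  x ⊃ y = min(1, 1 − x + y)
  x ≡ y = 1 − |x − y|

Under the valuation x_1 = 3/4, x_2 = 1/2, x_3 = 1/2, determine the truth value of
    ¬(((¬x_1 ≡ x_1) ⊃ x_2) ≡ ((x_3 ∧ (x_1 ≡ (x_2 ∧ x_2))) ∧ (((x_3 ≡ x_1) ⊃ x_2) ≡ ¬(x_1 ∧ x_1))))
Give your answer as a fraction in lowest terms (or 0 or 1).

1/2

¬x_1 = ¬3/4 = 1/4
¬x_1 ≡ x_1 = 1/4 ≡ 3/4 = 1/2
(¬x_1 ≡ x_1) ⊃ x_2 = 1/2 ⊃ 1/2 = 1
x_2 ∧ x_2 = 1/2 ∧ 1/2 = 1/2
x_1 ≡ (x_2 ∧ x_2) = 3/4 ≡ 1/2 = 3/4
x_3 ∧ (x_1 ≡ (x_2 ∧ x_2)) = 1/2 ∧ 3/4 = 1/2
x_3 ≡ x_1 = 1/2 ≡ 3/4 = 3/4
(x_3 ≡ x_1) ⊃ x_2 = 3/4 ⊃ 1/2 = 3/4
x_1 ∧ x_1 = 3/4 ∧ 3/4 = 3/4
¬(x_1 ∧ x_1) = ¬3/4 = 1/4
((x_3 ≡ x_1) ⊃ x_2) ≡ ¬(x_1 ∧ x_1) = 3/4 ≡ 1/4 = 1/2
(x_3 ∧ (x_1 ≡ (x_2 ∧ x_2))) ∧ (((x_3 ≡ x_1) ⊃ x_2) ≡ ¬(x_1 ∧ x_1)) = 1/2 ∧ 1/2 = 1/2
((¬x_1 ≡ x_1) ⊃ x_2) ≡ ((x_3 ∧ (x_1 ≡ (x_2 ∧ x_2))) ∧ (((x_3 ≡ x_1) ⊃ x_2) ≡ ¬(x_1 ∧ x_1))) = 1 ≡ 1/2 = 1/2
¬(((¬x_1 ≡ x_1) ⊃ x_2) ≡ ((x_3 ∧ (x_1 ≡ (x_2 ∧ x_2))) ∧ (((x_3 ≡ x_1) ⊃ x_2) ≡ ¬(x_1 ∧ x_1)))) = ¬1/2 = 1/2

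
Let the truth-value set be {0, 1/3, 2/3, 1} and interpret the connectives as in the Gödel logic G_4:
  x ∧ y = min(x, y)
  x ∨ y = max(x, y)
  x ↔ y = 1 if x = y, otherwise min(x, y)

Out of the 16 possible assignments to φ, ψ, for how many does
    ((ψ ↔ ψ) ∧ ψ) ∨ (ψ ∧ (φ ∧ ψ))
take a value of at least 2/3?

φ = 0, ψ = 0 ↦ 0  <
φ = 0, ψ = 1/3 ↦ 1/3  <
φ = 0, ψ = 2/3 ↦ 2/3  ≥
φ = 0, ψ = 1 ↦ 1  ≥
φ = 1/3, ψ = 0 ↦ 0  <
φ = 1/3, ψ = 1/3 ↦ 1/3  <
φ = 1/3, ψ = 2/3 ↦ 2/3  ≥
φ = 1/3, ψ = 1 ↦ 1  ≥
φ = 2/3, ψ = 0 ↦ 0  <
φ = 2/3, ψ = 1/3 ↦ 1/3  <
φ = 2/3, ψ = 2/3 ↦ 2/3  ≥
φ = 2/3, ψ = 1 ↦ 1  ≥
φ = 1, ψ = 0 ↦ 0  <
φ = 1, ψ = 1/3 ↦ 1/3  <
φ = 1, ψ = 2/3 ↦ 2/3  ≥
φ = 1, ψ = 1 ↦ 1  ≥
So 8 of the 16 assignments meet the threshold.

8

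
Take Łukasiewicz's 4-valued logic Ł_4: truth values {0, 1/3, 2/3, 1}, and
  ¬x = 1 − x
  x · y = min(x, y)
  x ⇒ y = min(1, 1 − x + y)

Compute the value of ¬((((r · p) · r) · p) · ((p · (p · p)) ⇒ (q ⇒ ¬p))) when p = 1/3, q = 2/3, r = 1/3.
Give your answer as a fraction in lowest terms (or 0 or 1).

r · p = 1/3 · 1/3 = 1/3
(r · p) · r = 1/3 · 1/3 = 1/3
((r · p) · r) · p = 1/3 · 1/3 = 1/3
p · p = 1/3 · 1/3 = 1/3
p · (p · p) = 1/3 · 1/3 = 1/3
¬p = ¬1/3 = 2/3
q ⇒ ¬p = 2/3 ⇒ 2/3 = 1
(p · (p · p)) ⇒ (q ⇒ ¬p) = 1/3 ⇒ 1 = 1
(((r · p) · r) · p) · ((p · (p · p)) ⇒ (q ⇒ ¬p)) = 1/3 · 1 = 1/3
¬((((r · p) · r) · p) · ((p · (p · p)) ⇒ (q ⇒ ¬p))) = ¬1/3 = 2/3

2/3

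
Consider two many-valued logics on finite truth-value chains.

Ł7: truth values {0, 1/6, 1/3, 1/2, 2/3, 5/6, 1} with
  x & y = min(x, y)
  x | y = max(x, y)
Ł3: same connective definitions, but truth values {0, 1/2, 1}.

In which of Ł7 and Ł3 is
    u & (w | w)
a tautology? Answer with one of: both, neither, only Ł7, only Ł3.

In Ł7: at u = 0, w = 0 the value is 0 — not a tautology.
In Ł3: at u = 0, w = 0 the value is 0 — not a tautology.

neither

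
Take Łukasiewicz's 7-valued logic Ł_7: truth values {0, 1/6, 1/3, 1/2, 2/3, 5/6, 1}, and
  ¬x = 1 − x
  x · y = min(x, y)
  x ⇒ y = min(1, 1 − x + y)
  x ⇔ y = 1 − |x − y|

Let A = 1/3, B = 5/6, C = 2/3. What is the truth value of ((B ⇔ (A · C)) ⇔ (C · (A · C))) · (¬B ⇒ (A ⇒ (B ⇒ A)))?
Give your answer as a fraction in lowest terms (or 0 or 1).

5/6

A · C = 1/3 · 2/3 = 1/3
B ⇔ (A · C) = 5/6 ⇔ 1/3 = 1/2
A · C = 1/3 · 2/3 = 1/3
C · (A · C) = 2/3 · 1/3 = 1/3
(B ⇔ (A · C)) ⇔ (C · (A · C)) = 1/2 ⇔ 1/3 = 5/6
¬B = ¬5/6 = 1/6
B ⇒ A = 5/6 ⇒ 1/3 = 1/2
A ⇒ (B ⇒ A) = 1/3 ⇒ 1/2 = 1
¬B ⇒ (A ⇒ (B ⇒ A)) = 1/6 ⇒ 1 = 1
((B ⇔ (A · C)) ⇔ (C · (A · C))) · (¬B ⇒ (A ⇒ (B ⇒ A))) = 5/6 · 1 = 5/6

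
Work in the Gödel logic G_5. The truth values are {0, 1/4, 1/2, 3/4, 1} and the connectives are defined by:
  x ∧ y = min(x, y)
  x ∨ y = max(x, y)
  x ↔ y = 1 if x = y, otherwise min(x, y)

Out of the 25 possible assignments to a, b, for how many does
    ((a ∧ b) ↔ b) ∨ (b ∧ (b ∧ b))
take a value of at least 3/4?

value 1: 19 assignments (counts)
value 3/4: 3 assignments (counts)
value 1/2: 2 assignments
value 1/4: 1 assignment
So 22 of the 25 assignments meet the threshold.

22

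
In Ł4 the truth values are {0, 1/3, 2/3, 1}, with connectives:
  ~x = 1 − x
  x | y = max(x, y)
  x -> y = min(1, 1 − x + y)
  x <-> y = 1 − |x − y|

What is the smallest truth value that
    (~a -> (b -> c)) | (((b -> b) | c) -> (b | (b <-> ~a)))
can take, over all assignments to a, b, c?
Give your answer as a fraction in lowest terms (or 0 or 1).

Take a = 0, b = 1/3, c = 0:
~a = ~0 = 1
b -> c = 1/3 -> 0 = 2/3
~a -> (b -> c) = 1 -> 2/3 = 2/3
b -> b = 1/3 -> 1/3 = 1
(b -> b) | c = 1 | 0 = 1
~a = ~0 = 1
b <-> ~a = 1/3 <-> 1 = 1/3
b | (b <-> ~a) = 1/3 | 1/3 = 1/3
((b -> b) | c) -> (b | (b <-> ~a)) = 1 -> 1/3 = 1/3
(~a -> (b -> c)) | (((b -> b) | c) -> (b | (b <-> ~a))) = 2/3 | 1/3 = 2/3
No assignment yields a value below 2/3, so this is the minimum.

2/3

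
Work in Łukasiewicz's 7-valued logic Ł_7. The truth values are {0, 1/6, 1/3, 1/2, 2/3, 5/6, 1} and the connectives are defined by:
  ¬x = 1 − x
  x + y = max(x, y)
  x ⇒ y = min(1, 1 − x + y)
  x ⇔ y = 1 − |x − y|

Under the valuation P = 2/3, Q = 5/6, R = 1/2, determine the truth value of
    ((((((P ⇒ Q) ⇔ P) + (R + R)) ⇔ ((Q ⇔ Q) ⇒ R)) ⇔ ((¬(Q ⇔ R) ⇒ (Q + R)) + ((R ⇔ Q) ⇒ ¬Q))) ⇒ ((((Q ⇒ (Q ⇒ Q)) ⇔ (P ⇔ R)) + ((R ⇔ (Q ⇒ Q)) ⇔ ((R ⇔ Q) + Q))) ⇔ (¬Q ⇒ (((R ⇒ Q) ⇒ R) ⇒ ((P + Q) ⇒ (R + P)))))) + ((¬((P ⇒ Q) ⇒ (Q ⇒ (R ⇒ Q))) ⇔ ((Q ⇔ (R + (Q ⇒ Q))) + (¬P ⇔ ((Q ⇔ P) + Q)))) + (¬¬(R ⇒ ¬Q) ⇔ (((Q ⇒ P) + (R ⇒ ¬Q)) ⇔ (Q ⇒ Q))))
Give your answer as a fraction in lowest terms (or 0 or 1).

1

P ⇒ Q = 2/3 ⇒ 5/6 = 1
(P ⇒ Q) ⇔ P = 1 ⇔ 2/3 = 2/3
R + R = 1/2 + 1/2 = 1/2
((P ⇒ Q) ⇔ P) + (R + R) = 2/3 + 1/2 = 2/3
Q ⇔ Q = 5/6 ⇔ 5/6 = 1
(Q ⇔ Q) ⇒ R = 1 ⇒ 1/2 = 1/2
(((P ⇒ Q) ⇔ P) + (R + R)) ⇔ ((Q ⇔ Q) ⇒ R) = 2/3 ⇔ 1/2 = 5/6
Q ⇔ R = 5/6 ⇔ 1/2 = 2/3
¬(Q ⇔ R) = ¬2/3 = 1/3
Q + R = 5/6 + 1/2 = 5/6
¬(Q ⇔ R) ⇒ (Q + R) = 1/3 ⇒ 5/6 = 1
R ⇔ Q = 1/2 ⇔ 5/6 = 2/3
¬Q = ¬5/6 = 1/6
(R ⇔ Q) ⇒ ¬Q = 2/3 ⇒ 1/6 = 1/2
(¬(Q ⇔ R) ⇒ (Q + R)) + ((R ⇔ Q) ⇒ ¬Q) = 1 + 1/2 = 1
((((P ⇒ Q) ⇔ P) + (R + R)) ⇔ ((Q ⇔ Q) ⇒ R)) ⇔ ((¬(Q ⇔ R) ⇒ (Q + R)) + ((R ⇔ Q) ⇒ ¬Q)) = 5/6 ⇔ 1 = 5/6
Q ⇒ Q = 5/6 ⇒ 5/6 = 1
Q ⇒ (Q ⇒ Q) = 5/6 ⇒ 1 = 1
P ⇔ R = 2/3 ⇔ 1/2 = 5/6
(Q ⇒ (Q ⇒ Q)) ⇔ (P ⇔ R) = 1 ⇔ 5/6 = 5/6
Q ⇒ Q = 5/6 ⇒ 5/6 = 1
R ⇔ (Q ⇒ Q) = 1/2 ⇔ 1 = 1/2
R ⇔ Q = 1/2 ⇔ 5/6 = 2/3
(R ⇔ Q) + Q = 2/3 + 5/6 = 5/6
(R ⇔ (Q ⇒ Q)) ⇔ ((R ⇔ Q) + Q) = 1/2 ⇔ 5/6 = 2/3
((Q ⇒ (Q ⇒ Q)) ⇔ (P ⇔ R)) + ((R ⇔ (Q ⇒ Q)) ⇔ ((R ⇔ Q) + Q)) = 5/6 + 2/3 = 5/6
¬Q = ¬5/6 = 1/6
R ⇒ Q = 1/2 ⇒ 5/6 = 1
(R ⇒ Q) ⇒ R = 1 ⇒ 1/2 = 1/2
P + Q = 2/3 + 5/6 = 5/6
R + P = 1/2 + 2/3 = 2/3
(P + Q) ⇒ (R + P) = 5/6 ⇒ 2/3 = 5/6
((R ⇒ Q) ⇒ R) ⇒ ((P + Q) ⇒ (R + P)) = 1/2 ⇒ 5/6 = 1
¬Q ⇒ (((R ⇒ Q) ⇒ R) ⇒ ((P + Q) ⇒ (R + P))) = 1/6 ⇒ 1 = 1
(((Q ⇒ (Q ⇒ Q)) ⇔ (P ⇔ R)) + ((R ⇔ (Q ⇒ Q)) ⇔ ((R ⇔ Q) + Q))) ⇔ (¬Q ⇒ (((R ⇒ Q) ⇒ R) ⇒ ((P + Q) ⇒ (R + P)))) = 5/6 ⇔ 1 = 5/6
(((((P ⇒ Q) ⇔ P) + (R + R)) ⇔ ((Q ⇔ Q) ⇒ R)) ⇔ ((¬(Q ⇔ R) ⇒ (Q + R)) + ((R ⇔ Q) ⇒ ¬Q))) ⇒ ((((Q ⇒ (Q ⇒ Q)) ⇔ (P ⇔ R)) + ((R ⇔ (Q ⇒ Q)) ⇔ ((R ⇔ Q) + Q))) ⇔ (¬Q ⇒ (((R ⇒ Q) ⇒ R) ⇒ ((P + Q) ⇒ (R + P))))) = 5/6 ⇒ 5/6 = 1
P ⇒ Q = 2/3 ⇒ 5/6 = 1
R ⇒ Q = 1/2 ⇒ 5/6 = 1
Q ⇒ (R ⇒ Q) = 5/6 ⇒ 1 = 1
(P ⇒ Q) ⇒ (Q ⇒ (R ⇒ Q)) = 1 ⇒ 1 = 1
¬((P ⇒ Q) ⇒ (Q ⇒ (R ⇒ Q))) = ¬1 = 0
Q ⇒ Q = 5/6 ⇒ 5/6 = 1
R + (Q ⇒ Q) = 1/2 + 1 = 1
Q ⇔ (R + (Q ⇒ Q)) = 5/6 ⇔ 1 = 5/6
¬P = ¬2/3 = 1/3
Q ⇔ P = 5/6 ⇔ 2/3 = 5/6
(Q ⇔ P) + Q = 5/6 + 5/6 = 5/6
¬P ⇔ ((Q ⇔ P) + Q) = 1/3 ⇔ 5/6 = 1/2
(Q ⇔ (R + (Q ⇒ Q))) + (¬P ⇔ ((Q ⇔ P) + Q)) = 5/6 + 1/2 = 5/6
¬((P ⇒ Q) ⇒ (Q ⇒ (R ⇒ Q))) ⇔ ((Q ⇔ (R + (Q ⇒ Q))) + (¬P ⇔ ((Q ⇔ P) + Q))) = 0 ⇔ 5/6 = 1/6
¬Q = ¬5/6 = 1/6
R ⇒ ¬Q = 1/2 ⇒ 1/6 = 2/3
¬(R ⇒ ¬Q) = ¬2/3 = 1/3
¬¬(R ⇒ ¬Q) = ¬1/3 = 2/3
Q ⇒ P = 5/6 ⇒ 2/3 = 5/6
¬Q = ¬5/6 = 1/6
R ⇒ ¬Q = 1/2 ⇒ 1/6 = 2/3
(Q ⇒ P) + (R ⇒ ¬Q) = 5/6 + 2/3 = 5/6
Q ⇒ Q = 5/6 ⇒ 5/6 = 1
((Q ⇒ P) + (R ⇒ ¬Q)) ⇔ (Q ⇒ Q) = 5/6 ⇔ 1 = 5/6
¬¬(R ⇒ ¬Q) ⇔ (((Q ⇒ P) + (R ⇒ ¬Q)) ⇔ (Q ⇒ Q)) = 2/3 ⇔ 5/6 = 5/6
(¬((P ⇒ Q) ⇒ (Q ⇒ (R ⇒ Q))) ⇔ ((Q ⇔ (R + (Q ⇒ Q))) + (¬P ⇔ ((Q ⇔ P) + Q)))) + (¬¬(R ⇒ ¬Q) ⇔ (((Q ⇒ P) + (R ⇒ ¬Q)) ⇔ (Q ⇒ Q))) = 1/6 + 5/6 = 5/6
((((((P ⇒ Q) ⇔ P) + (R + R)) ⇔ ((Q ⇔ Q) ⇒ R)) ⇔ ((¬(Q ⇔ R) ⇒ (Q + R)) + ((R ⇔ Q) ⇒ ¬Q))) ⇒ ((((Q ⇒ (Q ⇒ Q)) ⇔ (P ⇔ R)) + ((R ⇔ (Q ⇒ Q)) ⇔ ((R ⇔ Q) + Q))) ⇔ (¬Q ⇒ (((R ⇒ Q) ⇒ R) ⇒ ((P + Q) ⇒ (R + P)))))) + ((¬((P ⇒ Q) ⇒ (Q ⇒ (R ⇒ Q))) ⇔ ((Q ⇔ (R + (Q ⇒ Q))) + (¬P ⇔ ((Q ⇔ P) + Q)))) + (¬¬(R ⇒ ¬Q) ⇔ (((Q ⇒ P) + (R ⇒ ¬Q)) ⇔ (Q ⇒ Q)))) = 1 + 5/6 = 1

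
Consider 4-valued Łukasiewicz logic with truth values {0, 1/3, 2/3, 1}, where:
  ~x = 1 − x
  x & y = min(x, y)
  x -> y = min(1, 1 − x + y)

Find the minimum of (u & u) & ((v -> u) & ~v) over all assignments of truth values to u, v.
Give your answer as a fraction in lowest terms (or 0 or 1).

Take u = 0, v = 0:
u & u = 0 & 0 = 0
v -> u = 0 -> 0 = 1
~v = ~0 = 1
(v -> u) & ~v = 1 & 1 = 1
(u & u) & ((v -> u) & ~v) = 0 & 1 = 0
No assignment yields a value below 0, so this is the minimum.

0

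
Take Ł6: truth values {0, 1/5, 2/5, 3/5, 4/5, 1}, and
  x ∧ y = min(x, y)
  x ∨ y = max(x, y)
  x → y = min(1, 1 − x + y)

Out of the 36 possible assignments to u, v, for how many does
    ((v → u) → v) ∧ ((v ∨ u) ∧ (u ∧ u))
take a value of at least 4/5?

value 1: 1 assignment (counts)
value 4/5: 3 assignments (counts)
value 3/5: 5 assignments
value 2/5: 7 assignments
value 1/5: 9 assignments
value 0: 11 assignments
So 4 of the 36 assignments meet the threshold.

4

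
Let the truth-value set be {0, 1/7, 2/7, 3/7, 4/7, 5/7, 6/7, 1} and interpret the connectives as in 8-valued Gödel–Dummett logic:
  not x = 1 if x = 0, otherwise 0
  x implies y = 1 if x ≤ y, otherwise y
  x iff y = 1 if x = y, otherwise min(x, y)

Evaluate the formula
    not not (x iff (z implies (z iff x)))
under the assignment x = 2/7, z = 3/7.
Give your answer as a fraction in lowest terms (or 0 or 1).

z iff x = 3/7 iff 2/7 = 2/7
z implies (z iff x) = 3/7 implies 2/7 = 2/7
x iff (z implies (z iff x)) = 2/7 iff 2/7 = 1
not (x iff (z implies (z iff x))) = not 1 = 0
not not (x iff (z implies (z iff x))) = not 0 = 1

1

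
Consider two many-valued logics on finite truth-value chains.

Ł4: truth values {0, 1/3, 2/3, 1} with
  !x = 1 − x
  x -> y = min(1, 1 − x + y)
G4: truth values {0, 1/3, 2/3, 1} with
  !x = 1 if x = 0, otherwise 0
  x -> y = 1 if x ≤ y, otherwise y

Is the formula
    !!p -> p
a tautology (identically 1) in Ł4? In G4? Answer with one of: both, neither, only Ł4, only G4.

only Ł4

In Ł4: every assignment gives 1 — tautology.
In G4: at p = 1/3 the value is 1/3 — not a tautology.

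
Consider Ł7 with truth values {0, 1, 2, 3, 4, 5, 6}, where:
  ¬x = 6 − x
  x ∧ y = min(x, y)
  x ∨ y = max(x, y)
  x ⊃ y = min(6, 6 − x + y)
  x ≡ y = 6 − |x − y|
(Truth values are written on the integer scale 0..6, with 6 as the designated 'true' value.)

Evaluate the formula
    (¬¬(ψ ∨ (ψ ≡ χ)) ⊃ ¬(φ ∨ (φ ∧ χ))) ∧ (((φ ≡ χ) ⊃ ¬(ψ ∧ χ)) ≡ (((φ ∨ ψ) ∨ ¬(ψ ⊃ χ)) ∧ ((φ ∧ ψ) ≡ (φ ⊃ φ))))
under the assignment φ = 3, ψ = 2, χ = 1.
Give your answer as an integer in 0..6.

ψ ≡ χ = 2 ≡ 1 = 5
ψ ∨ (ψ ≡ χ) = 2 ∨ 5 = 5
¬(ψ ∨ (ψ ≡ χ)) = ¬5 = 1
¬¬(ψ ∨ (ψ ≡ χ)) = ¬1 = 5
φ ∧ χ = 3 ∧ 1 = 1
φ ∨ (φ ∧ χ) = 3 ∨ 1 = 3
¬(φ ∨ (φ ∧ χ)) = ¬3 = 3
¬¬(ψ ∨ (ψ ≡ χ)) ⊃ ¬(φ ∨ (φ ∧ χ)) = 5 ⊃ 3 = 4
φ ≡ χ = 3 ≡ 1 = 4
ψ ∧ χ = 2 ∧ 1 = 1
¬(ψ ∧ χ) = ¬1 = 5
(φ ≡ χ) ⊃ ¬(ψ ∧ χ) = 4 ⊃ 5 = 6
φ ∨ ψ = 3 ∨ 2 = 3
ψ ⊃ χ = 2 ⊃ 1 = 5
¬(ψ ⊃ χ) = ¬5 = 1
(φ ∨ ψ) ∨ ¬(ψ ⊃ χ) = 3 ∨ 1 = 3
φ ∧ ψ = 3 ∧ 2 = 2
φ ⊃ φ = 3 ⊃ 3 = 6
(φ ∧ ψ) ≡ (φ ⊃ φ) = 2 ≡ 6 = 2
((φ ∨ ψ) ∨ ¬(ψ ⊃ χ)) ∧ ((φ ∧ ψ) ≡ (φ ⊃ φ)) = 3 ∧ 2 = 2
((φ ≡ χ) ⊃ ¬(ψ ∧ χ)) ≡ (((φ ∨ ψ) ∨ ¬(ψ ⊃ χ)) ∧ ((φ ∧ ψ) ≡ (φ ⊃ φ))) = 6 ≡ 2 = 2
(¬¬(ψ ∨ (ψ ≡ χ)) ⊃ ¬(φ ∨ (φ ∧ χ))) ∧ (((φ ≡ χ) ⊃ ¬(ψ ∧ χ)) ≡ (((φ ∨ ψ) ∨ ¬(ψ ⊃ χ)) ∧ ((φ ∧ ψ) ≡ (φ ⊃ φ)))) = 4 ∧ 2 = 2

2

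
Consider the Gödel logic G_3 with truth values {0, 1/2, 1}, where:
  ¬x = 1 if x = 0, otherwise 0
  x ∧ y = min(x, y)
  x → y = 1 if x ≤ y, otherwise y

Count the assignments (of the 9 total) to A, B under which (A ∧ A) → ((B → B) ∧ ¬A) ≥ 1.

A = 0, B = 0 ↦ 1  ≥
A = 0, B = 1/2 ↦ 1  ≥
A = 0, B = 1 ↦ 1  ≥
A = 1/2, B = 0 ↦ 0  <
A = 1/2, B = 1/2 ↦ 0  <
A = 1/2, B = 1 ↦ 0  <
A = 1, B = 0 ↦ 0  <
A = 1, B = 1/2 ↦ 0  <
A = 1, B = 1 ↦ 0  <
So 3 of the 9 assignments meet the threshold.

3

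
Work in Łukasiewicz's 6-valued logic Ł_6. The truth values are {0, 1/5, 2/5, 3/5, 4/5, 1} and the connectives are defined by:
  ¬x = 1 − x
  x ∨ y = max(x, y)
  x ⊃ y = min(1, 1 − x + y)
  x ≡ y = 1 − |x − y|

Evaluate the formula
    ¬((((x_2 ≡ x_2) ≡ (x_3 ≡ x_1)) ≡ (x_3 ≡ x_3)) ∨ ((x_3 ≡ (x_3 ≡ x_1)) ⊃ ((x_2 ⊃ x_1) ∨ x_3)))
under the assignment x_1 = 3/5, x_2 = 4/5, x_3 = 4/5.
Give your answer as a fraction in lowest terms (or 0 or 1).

x_2 ≡ x_2 = 4/5 ≡ 4/5 = 1
x_3 ≡ x_1 = 4/5 ≡ 3/5 = 4/5
(x_2 ≡ x_2) ≡ (x_3 ≡ x_1) = 1 ≡ 4/5 = 4/5
x_3 ≡ x_3 = 4/5 ≡ 4/5 = 1
((x_2 ≡ x_2) ≡ (x_3 ≡ x_1)) ≡ (x_3 ≡ x_3) = 4/5 ≡ 1 = 4/5
x_3 ≡ x_1 = 4/5 ≡ 3/5 = 4/5
x_3 ≡ (x_3 ≡ x_1) = 4/5 ≡ 4/5 = 1
x_2 ⊃ x_1 = 4/5 ⊃ 3/5 = 4/5
(x_2 ⊃ x_1) ∨ x_3 = 4/5 ∨ 4/5 = 4/5
(x_3 ≡ (x_3 ≡ x_1)) ⊃ ((x_2 ⊃ x_1) ∨ x_3) = 1 ⊃ 4/5 = 4/5
(((x_2 ≡ x_2) ≡ (x_3 ≡ x_1)) ≡ (x_3 ≡ x_3)) ∨ ((x_3 ≡ (x_3 ≡ x_1)) ⊃ ((x_2 ⊃ x_1) ∨ x_3)) = 4/5 ∨ 4/5 = 4/5
¬((((x_2 ≡ x_2) ≡ (x_3 ≡ x_1)) ≡ (x_3 ≡ x_3)) ∨ ((x_3 ≡ (x_3 ≡ x_1)) ⊃ ((x_2 ⊃ x_1) ∨ x_3))) = ¬4/5 = 1/5

1/5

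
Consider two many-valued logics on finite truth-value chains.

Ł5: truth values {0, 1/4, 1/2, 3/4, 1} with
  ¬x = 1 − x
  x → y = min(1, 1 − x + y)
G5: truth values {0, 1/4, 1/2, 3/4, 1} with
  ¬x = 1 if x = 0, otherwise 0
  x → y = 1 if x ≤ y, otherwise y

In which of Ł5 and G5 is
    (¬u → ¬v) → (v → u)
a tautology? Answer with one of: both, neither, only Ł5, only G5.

only Ł5

In Ł5: every assignment gives 1 — tautology.
In G5: at u = 1/4, v = 1/2 the value is 1/4 — not a tautology.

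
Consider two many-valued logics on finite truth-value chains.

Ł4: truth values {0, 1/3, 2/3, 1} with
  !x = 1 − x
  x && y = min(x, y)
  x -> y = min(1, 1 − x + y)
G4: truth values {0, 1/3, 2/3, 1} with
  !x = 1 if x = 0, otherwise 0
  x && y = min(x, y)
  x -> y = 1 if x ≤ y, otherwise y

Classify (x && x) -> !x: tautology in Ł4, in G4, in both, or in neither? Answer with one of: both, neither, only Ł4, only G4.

neither

In Ł4: at x = 2/3 the value is 2/3 — not a tautology.
In G4: at x = 1/3 the value is 0 — not a tautology.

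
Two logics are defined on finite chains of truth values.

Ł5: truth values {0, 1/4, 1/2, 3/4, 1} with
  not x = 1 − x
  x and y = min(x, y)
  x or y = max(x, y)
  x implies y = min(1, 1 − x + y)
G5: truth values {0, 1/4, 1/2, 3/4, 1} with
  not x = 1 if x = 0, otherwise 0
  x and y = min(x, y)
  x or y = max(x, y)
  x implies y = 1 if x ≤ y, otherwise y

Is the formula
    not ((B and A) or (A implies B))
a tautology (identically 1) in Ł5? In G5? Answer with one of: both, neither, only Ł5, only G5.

In Ł5: at A = 0, B = 0 the value is 0 — not a tautology.
In G5: at A = 0, B = 0 the value is 0 — not a tautology.

neither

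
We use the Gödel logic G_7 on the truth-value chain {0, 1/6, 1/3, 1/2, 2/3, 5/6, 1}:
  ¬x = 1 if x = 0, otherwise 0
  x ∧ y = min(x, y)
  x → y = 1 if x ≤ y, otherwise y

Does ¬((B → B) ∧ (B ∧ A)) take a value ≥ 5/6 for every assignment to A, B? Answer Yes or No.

Counterexample: take A = 1/6, B = 1/6.
B → B = 1/6 → 1/6 = 1
B ∧ A = 1/6 ∧ 1/6 = 1/6
(B → B) ∧ (B ∧ A) = 1 ∧ 1/6 = 1/6
¬((B → B) ∧ (B ∧ A)) = ¬1/6 = 0
This gives 0, which is below 5/6.

No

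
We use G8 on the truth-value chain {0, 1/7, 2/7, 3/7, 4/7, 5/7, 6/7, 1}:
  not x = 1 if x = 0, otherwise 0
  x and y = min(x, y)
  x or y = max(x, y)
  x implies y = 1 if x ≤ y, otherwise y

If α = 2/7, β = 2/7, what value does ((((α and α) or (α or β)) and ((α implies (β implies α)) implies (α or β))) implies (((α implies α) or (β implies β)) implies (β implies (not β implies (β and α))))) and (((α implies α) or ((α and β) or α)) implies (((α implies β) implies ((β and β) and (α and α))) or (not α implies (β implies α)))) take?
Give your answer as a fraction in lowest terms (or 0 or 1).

α and α = 2/7 and 2/7 = 2/7
α or β = 2/7 or 2/7 = 2/7
(α and α) or (α or β) = 2/7 or 2/7 = 2/7
β implies α = 2/7 implies 2/7 = 1
α implies (β implies α) = 2/7 implies 1 = 1
α or β = 2/7 or 2/7 = 2/7
(α implies (β implies α)) implies (α or β) = 1 implies 2/7 = 2/7
((α and α) or (α or β)) and ((α implies (β implies α)) implies (α or β)) = 2/7 and 2/7 = 2/7
α implies α = 2/7 implies 2/7 = 1
β implies β = 2/7 implies 2/7 = 1
(α implies α) or (β implies β) = 1 or 1 = 1
not β = not 2/7 = 0
β and α = 2/7 and 2/7 = 2/7
not β implies (β and α) = 0 implies 2/7 = 1
β implies (not β implies (β and α)) = 2/7 implies 1 = 1
((α implies α) or (β implies β)) implies (β implies (not β implies (β and α))) = 1 implies 1 = 1
(((α and α) or (α or β)) and ((α implies (β implies α)) implies (α or β))) implies (((α implies α) or (β implies β)) implies (β implies (not β implies (β and α)))) = 2/7 implies 1 = 1
α implies α = 2/7 implies 2/7 = 1
α and β = 2/7 and 2/7 = 2/7
(α and β) or α = 2/7 or 2/7 = 2/7
(α implies α) or ((α and β) or α) = 1 or 2/7 = 1
α implies β = 2/7 implies 2/7 = 1
β and β = 2/7 and 2/7 = 2/7
α and α = 2/7 and 2/7 = 2/7
(β and β) and (α and α) = 2/7 and 2/7 = 2/7
(α implies β) implies ((β and β) and (α and α)) = 1 implies 2/7 = 2/7
not α = not 2/7 = 0
β implies α = 2/7 implies 2/7 = 1
not α implies (β implies α) = 0 implies 1 = 1
((α implies β) implies ((β and β) and (α and α))) or (not α implies (β implies α)) = 2/7 or 1 = 1
((α implies α) or ((α and β) or α)) implies (((α implies β) implies ((β and β) and (α and α))) or (not α implies (β implies α))) = 1 implies 1 = 1
((((α and α) or (α or β)) and ((α implies (β implies α)) implies (α or β))) implies (((α implies α) or (β implies β)) implies (β implies (not β implies (β and α))))) and (((α implies α) or ((α and β) or α)) implies (((α implies β) implies ((β and β) and (α and α))) or (not α implies (β implies α)))) = 1 and 1 = 1

1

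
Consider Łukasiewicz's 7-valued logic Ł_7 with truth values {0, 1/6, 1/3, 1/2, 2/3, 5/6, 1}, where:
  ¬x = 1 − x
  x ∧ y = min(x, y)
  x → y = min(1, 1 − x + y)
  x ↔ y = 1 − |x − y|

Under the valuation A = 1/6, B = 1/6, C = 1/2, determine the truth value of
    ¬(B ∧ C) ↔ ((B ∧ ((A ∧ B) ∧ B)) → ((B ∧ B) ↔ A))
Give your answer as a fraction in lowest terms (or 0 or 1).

B ∧ C = 1/6 ∧ 1/2 = 1/6
¬(B ∧ C) = ¬1/6 = 5/6
A ∧ B = 1/6 ∧ 1/6 = 1/6
(A ∧ B) ∧ B = 1/6 ∧ 1/6 = 1/6
B ∧ ((A ∧ B) ∧ B) = 1/6 ∧ 1/6 = 1/6
B ∧ B = 1/6 ∧ 1/6 = 1/6
(B ∧ B) ↔ A = 1/6 ↔ 1/6 = 1
(B ∧ ((A ∧ B) ∧ B)) → ((B ∧ B) ↔ A) = 1/6 → 1 = 1
¬(B ∧ C) ↔ ((B ∧ ((A ∧ B) ∧ B)) → ((B ∧ B) ↔ A)) = 5/6 ↔ 1 = 5/6

5/6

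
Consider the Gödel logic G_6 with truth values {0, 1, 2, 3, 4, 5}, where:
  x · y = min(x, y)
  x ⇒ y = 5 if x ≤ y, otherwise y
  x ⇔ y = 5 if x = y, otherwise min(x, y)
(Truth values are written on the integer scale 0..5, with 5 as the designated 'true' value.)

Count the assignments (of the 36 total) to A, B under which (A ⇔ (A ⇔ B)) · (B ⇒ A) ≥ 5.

value 5: 1 assignment (counts)
value 4: 3 assignments
value 3: 5 assignments
value 2: 7 assignments
value 1: 9 assignments
value 0: 11 assignments
So 1 of the 36 assignments meets the threshold.

1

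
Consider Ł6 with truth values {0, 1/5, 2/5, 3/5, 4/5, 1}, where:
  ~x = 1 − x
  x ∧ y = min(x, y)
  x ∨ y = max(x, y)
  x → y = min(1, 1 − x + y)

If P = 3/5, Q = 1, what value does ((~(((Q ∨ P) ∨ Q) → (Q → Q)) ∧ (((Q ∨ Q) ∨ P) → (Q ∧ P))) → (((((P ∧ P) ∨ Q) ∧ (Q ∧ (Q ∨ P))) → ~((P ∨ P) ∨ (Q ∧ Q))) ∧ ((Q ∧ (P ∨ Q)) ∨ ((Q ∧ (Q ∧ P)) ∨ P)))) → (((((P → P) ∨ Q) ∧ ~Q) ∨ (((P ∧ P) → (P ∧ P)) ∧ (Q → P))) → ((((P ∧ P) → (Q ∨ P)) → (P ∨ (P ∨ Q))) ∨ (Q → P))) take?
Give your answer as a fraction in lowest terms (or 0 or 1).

Q ∨ P = 1 ∨ 3/5 = 1
(Q ∨ P) ∨ Q = 1 ∨ 1 = 1
Q → Q = 1 → 1 = 1
((Q ∨ P) ∨ Q) → (Q → Q) = 1 → 1 = 1
~(((Q ∨ P) ∨ Q) → (Q → Q)) = ~1 = 0
Q ∨ Q = 1 ∨ 1 = 1
(Q ∨ Q) ∨ P = 1 ∨ 3/5 = 1
Q ∧ P = 1 ∧ 3/5 = 3/5
((Q ∨ Q) ∨ P) → (Q ∧ P) = 1 → 3/5 = 3/5
~(((Q ∨ P) ∨ Q) → (Q → Q)) ∧ (((Q ∨ Q) ∨ P) → (Q ∧ P)) = 0 ∧ 3/5 = 0
P ∧ P = 3/5 ∧ 3/5 = 3/5
(P ∧ P) ∨ Q = 3/5 ∨ 1 = 1
Q ∨ P = 1 ∨ 3/5 = 1
Q ∧ (Q ∨ P) = 1 ∧ 1 = 1
((P ∧ P) ∨ Q) ∧ (Q ∧ (Q ∨ P)) = 1 ∧ 1 = 1
P ∨ P = 3/5 ∨ 3/5 = 3/5
Q ∧ Q = 1 ∧ 1 = 1
(P ∨ P) ∨ (Q ∧ Q) = 3/5 ∨ 1 = 1
~((P ∨ P) ∨ (Q ∧ Q)) = ~1 = 0
(((P ∧ P) ∨ Q) ∧ (Q ∧ (Q ∨ P))) → ~((P ∨ P) ∨ (Q ∧ Q)) = 1 → 0 = 0
P ∨ Q = 3/5 ∨ 1 = 1
Q ∧ (P ∨ Q) = 1 ∧ 1 = 1
Q ∧ P = 1 ∧ 3/5 = 3/5
Q ∧ (Q ∧ P) = 1 ∧ 3/5 = 3/5
(Q ∧ (Q ∧ P)) ∨ P = 3/5 ∨ 3/5 = 3/5
(Q ∧ (P ∨ Q)) ∨ ((Q ∧ (Q ∧ P)) ∨ P) = 1 ∨ 3/5 = 1
((((P ∧ P) ∨ Q) ∧ (Q ∧ (Q ∨ P))) → ~((P ∨ P) ∨ (Q ∧ Q))) ∧ ((Q ∧ (P ∨ Q)) ∨ ((Q ∧ (Q ∧ P)) ∨ P)) = 0 ∧ 1 = 0
(~(((Q ∨ P) ∨ Q) → (Q → Q)) ∧ (((Q ∨ Q) ∨ P) → (Q ∧ P))) → (((((P ∧ P) ∨ Q) ∧ (Q ∧ (Q ∨ P))) → ~((P ∨ P) ∨ (Q ∧ Q))) ∧ ((Q ∧ (P ∨ Q)) ∨ ((Q ∧ (Q ∧ P)) ∨ P))) = 0 → 0 = 1
P → P = 3/5 → 3/5 = 1
(P → P) ∨ Q = 1 ∨ 1 = 1
~Q = ~1 = 0
((P → P) ∨ Q) ∧ ~Q = 1 ∧ 0 = 0
P ∧ P = 3/5 ∧ 3/5 = 3/5
P ∧ P = 3/5 ∧ 3/5 = 3/5
(P ∧ P) → (P ∧ P) = 3/5 → 3/5 = 1
Q → P = 1 → 3/5 = 3/5
((P ∧ P) → (P ∧ P)) ∧ (Q → P) = 1 ∧ 3/5 = 3/5
(((P → P) ∨ Q) ∧ ~Q) ∨ (((P ∧ P) → (P ∧ P)) ∧ (Q → P)) = 0 ∨ 3/5 = 3/5
P ∧ P = 3/5 ∧ 3/5 = 3/5
Q ∨ P = 1 ∨ 3/5 = 1
(P ∧ P) → (Q ∨ P) = 3/5 → 1 = 1
P ∨ Q = 3/5 ∨ 1 = 1
P ∨ (P ∨ Q) = 3/5 ∨ 1 = 1
((P ∧ P) → (Q ∨ P)) → (P ∨ (P ∨ Q)) = 1 → 1 = 1
Q → P = 1 → 3/5 = 3/5
(((P ∧ P) → (Q ∨ P)) → (P ∨ (P ∨ Q))) ∨ (Q → P) = 1 ∨ 3/5 = 1
((((P → P) ∨ Q) ∧ ~Q) ∨ (((P ∧ P) → (P ∧ P)) ∧ (Q → P))) → ((((P ∧ P) → (Q ∨ P)) → (P ∨ (P ∨ Q))) ∨ (Q → P)) = 3/5 → 1 = 1
((~(((Q ∨ P) ∨ Q) → (Q → Q)) ∧ (((Q ∨ Q) ∨ P) → (Q ∧ P))) → (((((P ∧ P) ∨ Q) ∧ (Q ∧ (Q ∨ P))) → ~((P ∨ P) ∨ (Q ∧ Q))) ∧ ((Q ∧ (P ∨ Q)) ∨ ((Q ∧ (Q ∧ P)) ∨ P)))) → (((((P → P) ∨ Q) ∧ ~Q) ∨ (((P ∧ P) → (P ∧ P)) ∧ (Q → P))) → ((((P ∧ P) → (Q ∨ P)) → (P ∨ (P ∨ Q))) ∨ (Q → P))) = 1 → 1 = 1

1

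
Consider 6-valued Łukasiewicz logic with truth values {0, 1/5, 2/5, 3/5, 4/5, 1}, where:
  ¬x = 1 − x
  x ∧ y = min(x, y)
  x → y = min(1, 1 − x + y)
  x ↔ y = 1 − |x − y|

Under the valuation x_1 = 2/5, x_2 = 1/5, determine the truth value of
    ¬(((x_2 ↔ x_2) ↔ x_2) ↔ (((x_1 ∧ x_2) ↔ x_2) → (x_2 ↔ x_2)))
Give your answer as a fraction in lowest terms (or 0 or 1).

4/5

x_2 ↔ x_2 = 1/5 ↔ 1/5 = 1
(x_2 ↔ x_2) ↔ x_2 = 1 ↔ 1/5 = 1/5
x_1 ∧ x_2 = 2/5 ∧ 1/5 = 1/5
(x_1 ∧ x_2) ↔ x_2 = 1/5 ↔ 1/5 = 1
x_2 ↔ x_2 = 1/5 ↔ 1/5 = 1
((x_1 ∧ x_2) ↔ x_2) → (x_2 ↔ x_2) = 1 → 1 = 1
((x_2 ↔ x_2) ↔ x_2) ↔ (((x_1 ∧ x_2) ↔ x_2) → (x_2 ↔ x_2)) = 1/5 ↔ 1 = 1/5
¬(((x_2 ↔ x_2) ↔ x_2) ↔ (((x_1 ∧ x_2) ↔ x_2) → (x_2 ↔ x_2))) = ¬1/5 = 4/5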